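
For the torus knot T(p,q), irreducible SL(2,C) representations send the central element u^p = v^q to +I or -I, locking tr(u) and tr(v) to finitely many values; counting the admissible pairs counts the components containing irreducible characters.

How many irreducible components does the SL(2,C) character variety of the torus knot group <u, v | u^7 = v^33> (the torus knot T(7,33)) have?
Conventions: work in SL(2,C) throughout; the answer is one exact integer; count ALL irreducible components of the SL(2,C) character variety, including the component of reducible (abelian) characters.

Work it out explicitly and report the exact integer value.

In the torus knot group T(7,33), u^7 = v^33 is central, so an irreducible representation sends it to +I or -I (Schur).
This locks tr(u) to 2*cos(pi*alpha/7), alpha in 1..6, and tr(v) to 2*cos(pi*beta/33), beta in 1..32, on each component of irreducible characters.
The two central values (-1)^alpha I and (-1)^beta I must be the same matrix, so alpha and beta share a parity.
Enumerate parity-matched pairs: 3*16 odd-odd plus 3*16 even-even gives 96.
Total: 96 irreducible-character components + 1 reducible (abelian) component = 97.

97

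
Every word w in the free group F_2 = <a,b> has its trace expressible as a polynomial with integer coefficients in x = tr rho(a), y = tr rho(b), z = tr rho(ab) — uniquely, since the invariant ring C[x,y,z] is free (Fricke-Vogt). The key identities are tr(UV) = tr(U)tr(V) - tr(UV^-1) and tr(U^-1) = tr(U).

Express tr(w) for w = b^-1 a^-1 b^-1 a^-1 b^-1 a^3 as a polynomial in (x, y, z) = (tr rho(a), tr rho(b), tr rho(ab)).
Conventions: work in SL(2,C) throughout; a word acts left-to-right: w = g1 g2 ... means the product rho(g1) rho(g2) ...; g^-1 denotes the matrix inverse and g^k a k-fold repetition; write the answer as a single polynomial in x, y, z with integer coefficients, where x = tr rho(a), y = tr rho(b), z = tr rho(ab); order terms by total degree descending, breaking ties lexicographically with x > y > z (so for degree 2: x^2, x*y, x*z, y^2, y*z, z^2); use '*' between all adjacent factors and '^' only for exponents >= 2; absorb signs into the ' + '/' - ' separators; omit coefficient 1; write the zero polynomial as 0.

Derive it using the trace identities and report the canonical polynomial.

tr(a^2) = tr(a) * tr(a) - tr(1) = x^2 - 2
use: tr(a^2 b) = tr(a) * tr(b a) - tr(b) = x*z - y
use: tr(b^-1 a^2) = tr(a^2) * tr(b) - tr(a^2 b) = x^2*y - x*z - y
tr(a^3) = tr(a) * tr(a^2) - tr(a) = x^3 - 3*x
apply: tr(a^2 b a) = tr(a) * tr(b a^2) - tr(b a) = x^2*z - x*y - z
use: tr(a^3 b a) = tr(a) * tr(a^2 b a) - tr(a^2 b) = x^3*z - x^2*y - 2*x*z + y
tr(b a b a) = tr(a b) * tr(a b) - tr(1) = z^2 - 2
use: tr(b a b) = tr(b) * tr(a b) - tr(a) = y*z - x
tr(b a b a^2) = tr(a) * tr(b a b a) - tr(b a b) = x*z^2 - y*z - x
apply: tr(a^3 b a b) = tr(a) * tr(b a b a^2) - tr(b a b a) = x^2*z^2 - x*y*z - x^2 - z^2 + 2
apply: tr(b^-1 a^3 b a) = tr(a^3 b a) * tr(b) - tr(a^3 b a b) = x^3*y*z - x^2*y^2 - x^2*z^2 - x*y*z + x^2 + y^2 + z^2 - 2
use: tr(a^-1 b^-1 a^3 b) = tr(b^-1 a^3 b) * tr(a) - tr(b^-1 a^3 b a) = -x^3*y*z + x^4 + x^2*y^2 + x^2*z^2 + x*y*z - 4*x^2 - y^2 - z^2 + 2
tr(a^-1 b^-1 a^3 b^-1) = tr(a^-1 b^-1 a^3) * tr(b) - tr(a^-1 b^-1 a^3 b) = x^3*y*z - x^4 - x^2*z^2 - 2*x*y*z + 4*x^2 + z^2 - 2
tr(b^-1 a^-1 b^-1 a^3 b^-1) = tr(a^-1 b^-1 a^3 b^-1) * tr(b) - tr(a^-1 b^-1 a^3) = x^3*y^2*z - x^4*y - x^2*y*z^2 - 2*x*y^2*z + 3*x^2*y + y*z^2 + x*z - y
tr(a^2 b^-1 a) = tr(a^3) * tr(b) - tr(a^3 b) = x^3*y - x^2*z - 2*x*y + z
tr(a^2 b^-1 a b) = tr(a b a^2) * tr(b) - tr(a b a^2 b) = x^2*y*z - x*y^2 - x*z^2 + x
use: tr(a^2 b^-1 a b^-1) = tr(a^2 b^-1 a) * tr(b) - tr(a^2 b^-1 a b) = x^3*y^2 - 2*x^2*y*z - x*y^2 + x*z^2 + y*z - x
apply: tr(a^4) = tr(a) * tr(a^3) - tr(a^2) = x^4 - 4*x^2 + 2
tr(a^3 b^-1 a) = tr(a^4) * tr(b) - tr(a^4 b) = x^4*y - x^3*z - 3*x^2*y + 2*x*z + y
tr(a b a^4) = tr(a) * tr(a b a^3) - tr(a b a^2) = x^4*z - x^3*y - 3*x^2*z + 2*x*y + z
tr(a b a^4 b) = tr(a) * tr(a b a b a^2) - tr(a b a b a) = x^3*z^2 - x^2*y*z - x^3 - 2*x*z^2 + y*z + 3*x
use: tr(a b^-1 a b a^3) = tr(a b a^4) * tr(b) - tr(a b a^4 b) = x^4*y*z - x^3*y^2 - x^3*z^2 - 2*x^2*y*z + x^3 + 2*x*y^2 + 2*x*z^2 - 3*x
tr(b a^2 b) = tr(b) * tr(a^2 b) - tr(a^2) = x*y*z - x^2 - y^2 + 2
tr(a b a^2 b a) = tr(a) * tr(b a^2 b a) - tr(b a^2 b) = x^2*z^2 - 2*x*y*z + y^2 - 2
tr(a b a^3 b a) = tr(a) * tr(a b a^2 b a) - tr(a b a^2 b) = x^3*z^2 - 2*x^2*y*z + x*y^2 - x*z^2 + y*z - x
apply: tr(b a b a b a) = tr(b a b a) * tr(b a) - tr(a b) = z^3 - 3*z
use: tr(b a b a b) = tr(b) * tr(a b a b) - tr(a b a) = y*z^2 - x*z - y
use: tr(a b a b a b a) = tr(a) * tr(b a b a b a) - tr(b a b a b) = x*z^3 - y*z^2 - 2*x*z + y
tr(a b a^3 b a b) = tr(a) * tr(a b a b a b a) - tr(a b a b a b) = x^2*z^3 - x*y*z^2 - 2*x^2*z - z^3 + x*y + 3*z
tr(a b^-1 a b a^3 b) = tr(a b a^3 b a) * tr(b) - tr(a b a^3 b a b) = x^3*y*z^2 - 2*x^2*y^2*z - x^2*z^3 + x*y^3 + 2*x^2*z + y^2*z + z^3 - 2*x*y - 3*z
tr(b a^3 b^-1 a b^-1 a) = tr(a b^-1 a b a^3) * tr(b) - tr(a b^-1 a b a^3 b) = x^4*y^2*z - x^3*y^3 - 2*x^3*y*z^2 + x^2*z^3 + x^3*y + x*y^3 + 2*x*y*z^2 - 2*x^2*z - y^2*z - z^3 - x*y + 3*z
use: tr(a^3 b^-1 a b^-1 a^-1 b) = tr(b a^3 b^-1 a b^-1) * tr(a) - tr(b a^3 b^-1 a b^-1 a) = -x^4*y^2*z + x^5*y + x^3*y^3 + 2*x^3*y*z^2 - x^4*z - x^2*z^3 - 4*x^3*y - x*y^3 - 2*x*y*z^2 + 4*x^2*z + y^2*z + z^3 + 2*x*y - 3*z
tr(b^-1 a^-1 b^-1 a^3 b^-1 a) = tr(a^3 b^-1 a b^-1 a^-1) * tr(b) - tr(a^3 b^-1 a b^-1 a^-1 b) = x^4*y^2*z - x^5*y - 2*x^3*y*z^2 + x^4*z - 2*x^2*y^2*z + x^2*z^3 + 4*x^3*y + 3*x*y*z^2 - 4*x^2*z - z^3 - 3*x*y + 3*z
tr(b^-1 a^-1 b^-1 a^-1 b^-1 a^3) = tr(b^-1 a^-1 b^-1 a^3 b^-1) * tr(a) - tr(b^-1 a^-1 b^-1 a^3 b^-1 a) = x^3*y*z^2 - x^4*z - x^2*z^3 - x^3*y - 2*x*y*z^2 + 5*x^2*z + z^3 + 2*x*y - 3*z

x^3*y*z^2 - x^4*z - x^2*z^3 - x^3*y - 2*x*y*z^2 + 5*x^2*z + z^3 + 2*x*y - 3*z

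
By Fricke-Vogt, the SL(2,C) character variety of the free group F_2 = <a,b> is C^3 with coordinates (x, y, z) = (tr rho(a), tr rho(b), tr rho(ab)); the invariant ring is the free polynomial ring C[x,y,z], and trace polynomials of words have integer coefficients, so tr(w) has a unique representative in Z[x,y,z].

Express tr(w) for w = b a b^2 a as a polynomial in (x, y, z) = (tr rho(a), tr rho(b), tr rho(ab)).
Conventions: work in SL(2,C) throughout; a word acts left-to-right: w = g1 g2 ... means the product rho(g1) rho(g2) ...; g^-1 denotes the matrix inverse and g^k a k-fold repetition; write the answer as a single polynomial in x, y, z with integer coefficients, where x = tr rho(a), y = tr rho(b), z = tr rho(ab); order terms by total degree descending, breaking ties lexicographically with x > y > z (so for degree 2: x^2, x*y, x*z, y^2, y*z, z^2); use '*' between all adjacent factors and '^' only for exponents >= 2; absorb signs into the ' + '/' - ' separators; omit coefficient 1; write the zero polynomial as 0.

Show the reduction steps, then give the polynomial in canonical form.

y*z^2 - x*z - y

trace(a b a b) = trace(a b) * trace(a b) - trace(1)   [split at a repeated a] = z^2 - 2
and trace(a b a) = trace(a) * trace(b a) - trace(b)   [square of a] = x*z - y
trace(b a b^2 a) = trace(b) * trace(a b a b) - trace(a b a)   [square of b] = y*z^2 - x*z - y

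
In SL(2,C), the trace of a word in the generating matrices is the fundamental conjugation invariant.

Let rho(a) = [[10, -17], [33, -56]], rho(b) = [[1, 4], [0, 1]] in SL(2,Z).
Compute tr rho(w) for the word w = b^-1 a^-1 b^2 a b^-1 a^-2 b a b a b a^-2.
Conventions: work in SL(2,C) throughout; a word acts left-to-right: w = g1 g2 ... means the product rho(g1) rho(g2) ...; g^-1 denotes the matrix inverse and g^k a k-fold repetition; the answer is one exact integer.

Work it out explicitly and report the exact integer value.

-9502362439237270

rho(b^-1) = [[1, -4], [0, 1]]
... * rho(a^-1) = [[-56, 17], [-33, 10]]  ->  [[76, -23], [-33, 10]]
... * rho(b) = [[1, 4], [0, 1]]  ->  [[76, 281], [-33, -122]]
... * rho(b) = [[1, 4], [0, 1]]  ->  [[76, 585], [-33, -254]]
... * rho(a) = [[10, -17], [33, -56]]  ->  [[20065, -34052], [-8712, 14785]]
... * rho(b^-1) = [[1, -4], [0, 1]]  ->  [[20065, -114312], [-8712, 49633]]
... * rho(a^-1) = [[-56, 17], [-33, 10]]  ->  [[2648656, -802015], [-1150017, 348226]]
... * rho(a^-1) = [[-56, 17], [-33, 10]]  ->  [[-121858241, 37007002], [52909494, -16068029]]
... * rho(b) = [[1, 4], [0, 1]]  ->  [[-121858241, -450425962], [52909494, 195569947]]
... * rho(a) = [[10, -17], [33, -56]]  ->  [[-16082639156, 27295443969], [6982903191, -11851378430]]
... * rho(b) = [[1, 4], [0, 1]]  ->  [[-16082639156, -37035112655], [6982903191, 16080234334]]
... * rho(a) = [[10, -17], [33, -56]]  ->  [[-1382985109175, 2347371174332], [600476764932, -1019202476951]]
... * rho(b) = [[1, 4], [0, 1]]  ->  [[-1382985109175, -3184569262368], [600476764932, 1382704582777]]
... * rho(a^-1) = [[-56, 17], [-33, 10]]  ->  [[182537951771944, -55356439479655], [-79255950067833, 24035150831614]]
... * rho(a^-1) = [[-56, 17], [-33, 10]]  ->  [[-8395362796400249, 2549580785326498], [3645173226355386, -1106999642837021]]
tr = -8395362796400249 + -1106999642837021 = -9502362439237270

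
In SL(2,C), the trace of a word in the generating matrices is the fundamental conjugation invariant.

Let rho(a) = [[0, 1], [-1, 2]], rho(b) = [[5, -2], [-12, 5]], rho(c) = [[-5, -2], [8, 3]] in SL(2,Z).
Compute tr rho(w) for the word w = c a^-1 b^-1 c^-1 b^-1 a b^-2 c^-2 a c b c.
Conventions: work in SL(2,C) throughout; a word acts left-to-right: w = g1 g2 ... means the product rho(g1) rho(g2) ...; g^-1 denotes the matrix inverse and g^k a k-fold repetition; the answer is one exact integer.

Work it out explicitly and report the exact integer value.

rho(c) = [[-5, -2], [8, 3]]
... * rho(a^-1) = [[2, -1], [1, 0]]  ->  [[-12, 5], [19, -8]]
... * rho(b^-1) = [[5, 2], [12, 5]]  ->  [[0, 1], [-1, -2]]
... * rho(c^-1) = [[3, 2], [-8, -5]]  ->  [[-8, -5], [13, 8]]
... * rho(b^-1) = [[5, 2], [12, 5]]  ->  [[-100, -41], [161, 66]]
... * rho(a) = [[0, 1], [-1, 2]]  ->  [[41, -182], [-66, 293]]
... * rho(b^-1) = [[5, 2], [12, 5]]  ->  [[-1979, -828], [3186, 1333]]
... * rho(b^-1) = [[5, 2], [12, 5]]  ->  [[-19831, -8098], [31926, 13037]]
... * rho(c^-1) = [[3, 2], [-8, -5]]  ->  [[5291, 828], [-8518, -1333]]
... * rho(c^-1) = [[3, 2], [-8, -5]]  ->  [[9249, 6442], [-14890, -10371]]
... * rho(a) = [[0, 1], [-1, 2]]  ->  [[-6442, 22133], [10371, -35632]]
... * rho(c) = [[-5, -2], [8, 3]]  ->  [[209274, 79283], [-336911, -127638]]
... * rho(b) = [[5, -2], [-12, 5]]  ->  [[94974, -22133], [-152899, 35632]]
... * rho(c) = [[-5, -2], [8, 3]]  ->  [[-651934, -256347], [1049551, 412694]]
tr = -651934 + 412694 = -239240

-239240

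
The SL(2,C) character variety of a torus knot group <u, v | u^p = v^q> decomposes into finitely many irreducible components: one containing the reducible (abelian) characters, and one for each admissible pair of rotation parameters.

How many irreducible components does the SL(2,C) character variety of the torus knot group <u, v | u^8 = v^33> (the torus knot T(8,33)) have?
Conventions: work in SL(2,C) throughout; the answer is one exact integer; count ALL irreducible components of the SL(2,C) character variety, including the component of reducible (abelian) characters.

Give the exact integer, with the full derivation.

113

In the torus knot group T(8,33), u^8 = v^33 is central, so an irreducible representation sends it to +I or -I (Schur).
This locks tr(u) to 2*cos(pi*alpha/8), alpha in 1..7, and tr(v) to 2*cos(pi*beta/33), beta in 1..32, on each component of irreducible characters.
u^8 = (-1)^alpha I and v^33 = (-1)^beta I must agree, so alpha and beta have equal parity.
count pairs: odd alpha (4 choices) x odd beta (16), plus even alpha (3) x even beta (16): 4*16 + 3*16 = 112.
Total: 112 irreducible-character components + 1 reducible (abelian) component = 113.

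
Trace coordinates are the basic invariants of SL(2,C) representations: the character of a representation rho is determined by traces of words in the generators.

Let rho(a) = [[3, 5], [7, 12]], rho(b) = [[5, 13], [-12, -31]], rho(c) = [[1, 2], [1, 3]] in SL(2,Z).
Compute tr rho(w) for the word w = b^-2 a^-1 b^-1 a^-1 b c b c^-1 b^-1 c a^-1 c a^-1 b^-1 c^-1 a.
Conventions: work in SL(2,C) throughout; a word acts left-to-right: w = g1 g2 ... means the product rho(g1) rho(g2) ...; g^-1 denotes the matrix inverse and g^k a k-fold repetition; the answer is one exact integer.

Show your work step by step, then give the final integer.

6224746605013

rho(b^-1) = [[-31, -13], [12, 5]]
... * rho(b^-1) = [[-31, -13], [12, 5]]  ->  [[805, 338], [-312, -131]]
... * rho(a^-1) = [[12, -5], [-7, 3]]  ->  [[7294, -3011], [-2827, 1167]]
... * rho(b^-1) = [[-31, -13], [12, 5]]  ->  [[-262246, -109877], [101641, 42586]]
... * rho(a^-1) = [[12, -5], [-7, 3]]  ->  [[-2377813, 981599], [921590, -380447]]
... * rho(b) = [[5, 13], [-12, -31]]  ->  [[-23668253, -61341138], [9173314, 23774527]]
... * rho(c) = [[1, 2], [1, 3]]  ->  [[-85009391, -231359920], [32947841, 89670209]]
... * rho(b) = [[5, 13], [-12, -31]]  ->  [[2351272085, 6067035437], [-911303303, -2351454546]]
... * rho(c^-1) = [[3, -2], [-1, 1]]  ->  [[986780818, 1364491267], [-382455363, -528847940]]
... * rho(b^-1) = [[-31, -13], [12, 5]]  ->  [[-14216310154, -6005694299], [5509940973, 2327680019]]
... * rho(c) = [[1, 2], [1, 3]]  ->  [[-20222004453, -46449703205], [7837620992, 18002922003]]
... * rho(a^-1) = [[12, -5], [-7, 3]]  ->  [[82483868999, -38239087350], [-31969002117, 14820661049]]
... * rho(c) = [[1, 2], [1, 3]]  ->  [[44244781649, 50250475948], [-17148341068, -19476021087]]
... * rho(a^-1) = [[12, -5], [-7, 3]]  ->  [[179184048152, -70472480401], [-69447945207, 27313642079]]
... * rho(b^-1) = [[-31, -13], [12, 5]]  ->  [[-6400375257524, -2681755027981], [2480650006365, 1039391498086]]
... * rho(c^-1) = [[3, -2], [-1, 1]]  ->  [[-16519370744591, 10118995487067], [6402558521009, -3921908514644]]
... * rho(a) = [[3, 5], [7, 12]]  ->  [[21274856175696, 38831092121849], [-8245684039481, -15050109570683]]
tr = 21274856175696 + -15050109570683 = 6224746605013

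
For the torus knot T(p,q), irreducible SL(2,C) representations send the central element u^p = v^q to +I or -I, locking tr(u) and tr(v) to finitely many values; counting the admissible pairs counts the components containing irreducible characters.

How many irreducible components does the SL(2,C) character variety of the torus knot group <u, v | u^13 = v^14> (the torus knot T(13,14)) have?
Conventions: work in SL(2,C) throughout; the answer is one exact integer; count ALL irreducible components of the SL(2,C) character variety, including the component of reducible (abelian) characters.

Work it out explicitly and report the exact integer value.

79

For T(13,14): irreducibility forces the central element u^13 = v^14 to one of +I, -I.
So on each irreducible component the traces are pinned: tr(u) = 2*cos(pi*alpha/13) with 1 <= alpha <= 12, tr(v) = 2*cos(pi*beta/14) with 1 <= beta <= 13.
Consistency of u^13 = (-1)^alpha I with v^14 = (-1)^beta I forces alpha = beta (mod 2).
Counting: 6 odd alphas x 7 odd betas + 6 even alphas x 6 even betas = 42 + 36 = 78.
That is 78 components of irreducible characters, and with the reducible (abelian) component the total is 79.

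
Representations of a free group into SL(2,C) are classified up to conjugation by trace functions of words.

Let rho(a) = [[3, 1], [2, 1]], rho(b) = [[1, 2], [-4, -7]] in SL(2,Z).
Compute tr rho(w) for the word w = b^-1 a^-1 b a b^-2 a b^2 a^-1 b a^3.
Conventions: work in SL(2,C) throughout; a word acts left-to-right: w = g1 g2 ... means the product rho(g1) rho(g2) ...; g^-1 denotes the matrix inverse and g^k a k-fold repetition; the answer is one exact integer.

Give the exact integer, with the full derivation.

10353756

rho(b^-1) = [[-7, -2], [4, 1]]
... * rho(a^-1) = [[1, -1], [-2, 3]]  ->  [[-3, 1], [2, -1]]
... * rho(b) = [[1, 2], [-4, -7]]  ->  [[-7, -13], [6, 11]]
... * rho(a) = [[3, 1], [2, 1]]  ->  [[-47, -20], [40, 17]]
... * rho(b^-1) = [[-7, -2], [4, 1]]  ->  [[249, 74], [-212, -63]]
... * rho(b^-1) = [[-7, -2], [4, 1]]  ->  [[-1447, -424], [1232, 361]]
... * rho(a) = [[3, 1], [2, 1]]  ->  [[-5189, -1871], [4418, 1593]]
... * rho(b) = [[1, 2], [-4, -7]]  ->  [[2295, 2719], [-1954, -2315]]
... * rho(b) = [[1, 2], [-4, -7]]  ->  [[-8581, -14443], [7306, 12297]]
... * rho(a^-1) = [[1, -1], [-2, 3]]  ->  [[20305, -34748], [-17288, 29585]]
... * rho(b) = [[1, 2], [-4, -7]]  ->  [[159297, 283846], [-135628, -241671]]
... * rho(a) = [[3, 1], [2, 1]]  ->  [[1045583, 443143], [-890226, -377299]]
... * rho(a) = [[3, 1], [2, 1]]  ->  [[4023035, 1488726], [-3425276, -1267525]]
... * rho(a) = [[3, 1], [2, 1]]  ->  [[15046557, 5511761], [-12810878, -4692801]]
tr = 15046557 + -4692801 = 10353756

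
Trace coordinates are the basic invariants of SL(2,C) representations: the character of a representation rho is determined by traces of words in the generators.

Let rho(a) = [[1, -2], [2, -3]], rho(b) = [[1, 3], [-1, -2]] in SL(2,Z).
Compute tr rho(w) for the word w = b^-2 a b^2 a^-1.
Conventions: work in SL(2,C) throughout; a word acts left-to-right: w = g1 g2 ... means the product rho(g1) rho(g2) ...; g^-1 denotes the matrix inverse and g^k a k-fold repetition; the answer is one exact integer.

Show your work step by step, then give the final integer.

198

rho(b^-1) = [[-2, -3], [1, 1]]
... * rho(b^-1) = [[-2, -3], [1, 1]]  ->  [[1, 3], [-1, -2]]
... * rho(a) = [[1, -2], [2, -3]]  ->  [[7, -11], [-5, 8]]
... * rho(b) = [[1, 3], [-1, -2]]  ->  [[18, 43], [-13, -31]]
... * rho(b) = [[1, 3], [-1, -2]]  ->  [[-25, -32], [18, 23]]
... * rho(a^-1) = [[-3, 2], [-2, 1]]  ->  [[139, -82], [-100, 59]]
tr = 139 + 59 = 198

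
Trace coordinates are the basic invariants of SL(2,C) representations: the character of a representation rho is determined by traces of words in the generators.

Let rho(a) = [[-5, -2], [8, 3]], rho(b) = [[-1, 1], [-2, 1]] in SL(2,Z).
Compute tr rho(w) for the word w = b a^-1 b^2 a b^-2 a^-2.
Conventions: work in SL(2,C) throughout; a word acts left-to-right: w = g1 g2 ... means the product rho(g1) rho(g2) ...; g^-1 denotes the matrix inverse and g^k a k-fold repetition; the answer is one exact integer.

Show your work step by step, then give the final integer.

40

rho(b) = [[-1, 1], [-2, 1]]
... * rho(a^-1) = [[3, 2], [-8, -5]]  ->  [[-11, -7], [-14, -9]]
... * rho(b) = [[-1, 1], [-2, 1]]  ->  [[25, -18], [32, -23]]
... * rho(b) = [[-1, 1], [-2, 1]]  ->  [[11, 7], [14, 9]]
... * rho(a) = [[-5, -2], [8, 3]]  ->  [[1, -1], [2, -1]]
... * rho(b^-1) = [[1, -1], [2, -1]]  ->  [[-1, 0], [0, -1]]
... * rho(b^-1) = [[1, -1], [2, -1]]  ->  [[-1, 1], [-2, 1]]
... * rho(a^-1) = [[3, 2], [-8, -5]]  ->  [[-11, -7], [-14, -9]]
... * rho(a^-1) = [[3, 2], [-8, -5]]  ->  [[23, 13], [30, 17]]
tr = 23 + 17 = 40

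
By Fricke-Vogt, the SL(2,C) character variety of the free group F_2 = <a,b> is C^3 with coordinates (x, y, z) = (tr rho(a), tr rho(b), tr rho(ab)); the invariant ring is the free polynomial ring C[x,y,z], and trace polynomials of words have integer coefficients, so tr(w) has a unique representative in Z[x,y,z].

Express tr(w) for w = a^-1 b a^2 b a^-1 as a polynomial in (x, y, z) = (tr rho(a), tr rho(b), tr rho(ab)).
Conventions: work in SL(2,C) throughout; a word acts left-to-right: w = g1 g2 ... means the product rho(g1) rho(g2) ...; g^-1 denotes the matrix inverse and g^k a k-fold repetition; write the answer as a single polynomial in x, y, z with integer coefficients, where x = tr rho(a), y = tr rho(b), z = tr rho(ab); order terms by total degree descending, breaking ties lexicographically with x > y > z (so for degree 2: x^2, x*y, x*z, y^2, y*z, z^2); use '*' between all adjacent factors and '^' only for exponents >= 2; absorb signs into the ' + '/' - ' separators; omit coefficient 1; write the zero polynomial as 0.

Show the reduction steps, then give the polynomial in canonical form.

x^3*y*z - x^4 - x^2*y^2 - x^2*z^2 + 4*x^2 + y^2 - 2

and trace(b^2 a) = trace(b) * trace(a b) - trace(a) = y*z - x
next, trace(b^2) = trace(b) * trace(b) - trace(1) = y^2 - 2
trace(b a^2 b) = trace(a) * trace(b^2 a) - trace(b^2) = x*y*z - x^2 - y^2 + 2
and trace(b a b a) = trace(b a) * trace(b a) - trace(1)   [split at repeated b] = z^2 - 2
trace(b a^2 b a) = trace(a) * trace(b a b a) - trace(b a b) = x*z^2 - y*z - x
trace(b a^2 b a^-1) = trace(b a^2 b) * trace(a) - trace(b a^2 b a) = x^2*y*z - x^3 - x*y^2 - x*z^2 + y*z + 3*x
trace(a^-1 b a^2 b a^-1) = trace(b a^2 b a^-1) * trace(a) - trace(b a^2 b) = x^3*y*z - x^4 - x^2*y^2 - x^2*z^2 + 4*x^2 + y^2 - 2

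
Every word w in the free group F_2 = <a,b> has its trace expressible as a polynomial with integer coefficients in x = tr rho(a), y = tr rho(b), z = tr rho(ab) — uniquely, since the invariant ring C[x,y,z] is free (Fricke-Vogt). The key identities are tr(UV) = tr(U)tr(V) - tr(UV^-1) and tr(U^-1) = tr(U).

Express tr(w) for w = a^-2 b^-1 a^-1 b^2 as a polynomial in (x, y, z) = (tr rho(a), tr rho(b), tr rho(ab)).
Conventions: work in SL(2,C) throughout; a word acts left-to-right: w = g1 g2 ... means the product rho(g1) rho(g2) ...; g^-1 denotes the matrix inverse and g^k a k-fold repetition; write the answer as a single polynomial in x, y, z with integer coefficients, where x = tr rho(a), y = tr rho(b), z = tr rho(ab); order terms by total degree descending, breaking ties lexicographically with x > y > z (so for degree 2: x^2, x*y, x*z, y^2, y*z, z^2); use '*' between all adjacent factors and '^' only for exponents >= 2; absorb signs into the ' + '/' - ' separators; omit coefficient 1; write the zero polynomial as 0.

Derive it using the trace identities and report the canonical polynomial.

trace(b a^-1) = trace(b) * trace(a) - trace(b a) = x*y - z
trace(b a^-2) = trace(b a^-1) * trace(a) - trace(b) = x^2*y - x*z - y
trace(a^2 b) = trace(a) * trace(b a) - trace(b) = x*z - y
trace(a^2) = trace(a) * trace(a) - trace(1) = x^2 - 2
trace(a b^2 a) = trace(b) * trace(a^2 b) - trace(a^2) = x*y*z - x^2 - y^2 + 2
trace(a b a b) = trace(b a) * trace(b a) - trace(1)   [split at repeated b] = z^2 - 2
trace(a b^2 a b) = trace(b) * trace(a b a b) - trace(a b a) = y*z^2 - x*z - y
trace(b^-1 a b^2 a) = trace(a b^2 a) * trace(b) - trace(a b^2 a b) = x*y^2*z - x^2*y - y^3 - y*z^2 + x*z + 3*y
trace(a^-1 b^-1 a b^2) = trace(b^-1 a b^2) * trace(a) - trace(b^-1 a b^2 a) = -x*y^2*z + x^2*y + y^3 + y*z^2 - 3*y
trace(b^2 a^-2 b^-1 a) = trace(a^-1 b^-1 a b^2) * trace(a) - trace(a^-1 b^-1 a b^2 a) = -x^2*y^2*z + x^3*y + x*y^3 + x*y*z^2 - 3*x*y - z
trace(a^-2 b^-1 a^-1 b^2) = trace(b^2 a^-2 b^-1) * trace(a) - trace(b^2 a^-2 b^-1 a) = x^2*y^2*z - x*y^3 - x*y*z^2 - x^2*z + 2*x*y + z

x^2*y^2*z - x*y^3 - x*y*z^2 - x^2*z + 2*x*y + z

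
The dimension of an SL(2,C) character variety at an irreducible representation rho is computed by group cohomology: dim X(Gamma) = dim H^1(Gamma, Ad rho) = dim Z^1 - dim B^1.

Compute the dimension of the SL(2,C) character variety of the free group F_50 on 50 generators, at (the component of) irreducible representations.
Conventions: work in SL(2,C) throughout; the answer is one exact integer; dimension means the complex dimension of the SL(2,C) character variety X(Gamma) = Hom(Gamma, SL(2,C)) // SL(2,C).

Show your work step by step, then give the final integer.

Here Gamma is free of rank 50 — no relator constrains a cocycle.
Z^1(Gamma, Ad rho) = (sl_2)^50: a cocycle is a free choice of one sl_2 vector per generator, so dim Z^1 = 3*50 = 150.
dim B^1 = 3: the coboundary map is injective because an irreducible image has centralizer 0 in sl_2.
Therefore dim X = 150 - 3 = 147.

147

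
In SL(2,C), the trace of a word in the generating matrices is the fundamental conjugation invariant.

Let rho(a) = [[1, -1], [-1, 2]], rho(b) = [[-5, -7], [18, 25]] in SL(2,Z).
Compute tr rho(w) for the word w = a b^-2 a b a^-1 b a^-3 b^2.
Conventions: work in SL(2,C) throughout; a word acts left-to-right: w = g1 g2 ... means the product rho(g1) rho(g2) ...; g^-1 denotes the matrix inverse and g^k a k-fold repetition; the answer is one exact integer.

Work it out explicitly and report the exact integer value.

732238394

rho(a) = [[1, -1], [-1, 2]]
... * rho(b^-1) = [[25, 7], [-18, -5]]  ->  [[43, 12], [-61, -17]]
... * rho(b^-1) = [[25, 7], [-18, -5]]  ->  [[859, 241], [-1219, -342]]
... * rho(a) = [[1, -1], [-1, 2]]  ->  [[618, -377], [-877, 535]]
... * rho(b) = [[-5, -7], [18, 25]]  ->  [[-9876, -13751], [14015, 19514]]
... * rho(a^-1) = [[2, 1], [1, 1]]  ->  [[-33503, -23627], [47544, 33529]]
... * rho(b) = [[-5, -7], [18, 25]]  ->  [[-257771, -356154], [365802, 505417]]
... * rho(a^-1) = [[2, 1], [1, 1]]  ->  [[-871696, -613925], [1237021, 871219]]
... * rho(a^-1) = [[2, 1], [1, 1]]  ->  [[-2357317, -1485621], [3345261, 2108240]]
... * rho(a^-1) = [[2, 1], [1, 1]]  ->  [[-6200255, -3842938], [8798762, 5453501]]
... * rho(b) = [[-5, -7], [18, 25]]  ->  [[-38171609, -52671665], [54169208, 74746191]]
... * rho(b) = [[-5, -7], [18, 25]]  ->  [[-757231925, -1049590362], [1074585398, 1489470319]]
tr = -757231925 + 1489470319 = 732238394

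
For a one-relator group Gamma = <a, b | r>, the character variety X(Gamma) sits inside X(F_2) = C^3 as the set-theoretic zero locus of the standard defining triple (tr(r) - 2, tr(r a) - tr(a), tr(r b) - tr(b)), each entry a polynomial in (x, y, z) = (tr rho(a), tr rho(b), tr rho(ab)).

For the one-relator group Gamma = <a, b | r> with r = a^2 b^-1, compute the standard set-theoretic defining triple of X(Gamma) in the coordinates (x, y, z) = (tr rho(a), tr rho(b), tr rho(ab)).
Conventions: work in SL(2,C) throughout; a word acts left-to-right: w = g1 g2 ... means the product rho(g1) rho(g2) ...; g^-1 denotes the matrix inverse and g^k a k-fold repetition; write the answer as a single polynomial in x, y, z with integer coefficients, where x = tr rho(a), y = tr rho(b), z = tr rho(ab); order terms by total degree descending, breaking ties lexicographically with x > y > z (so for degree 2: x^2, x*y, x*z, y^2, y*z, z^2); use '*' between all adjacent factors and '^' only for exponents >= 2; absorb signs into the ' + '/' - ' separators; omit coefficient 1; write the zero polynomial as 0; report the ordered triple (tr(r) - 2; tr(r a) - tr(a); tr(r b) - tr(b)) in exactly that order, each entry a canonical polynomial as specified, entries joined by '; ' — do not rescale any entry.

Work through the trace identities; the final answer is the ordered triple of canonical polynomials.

trace(a^2) = trace(a) * trace(a) - trace(1)   [square of a] = x^2 - 2
so trace(a^2 b) = trace(a) * trace(b a) - trace(b)   [square of a] = x*z - y
trace(a^2 b^-1) = trace(a^2) * trace(b) - trace(a^2 b)   [inverse elimination on b] = x^2*y - x*z - y
trace(a^3) = trace(a) * trace(a^2) - trace(a)  (reduce the a square) = x^3 - 3*x
so trace(a^3 b) = trace(a) * trace(b a^2) - trace(b a)  (reduce the a square) = x^2*z - x*y - z
so trace(a^2 b^-1 a) = trace(a^3) * trace(b) - trace(a^3 b)  (eliminate b^-1) = x^3*y - x^2*z - 2*x*y + z
assemble the triple (trace(r) - 2; trace(r a) - x; trace(r b) - y)

x^2*y - x*z - y - 2; x^3*y - x^2*z - 2*x*y - x + z; x^2 - y - 2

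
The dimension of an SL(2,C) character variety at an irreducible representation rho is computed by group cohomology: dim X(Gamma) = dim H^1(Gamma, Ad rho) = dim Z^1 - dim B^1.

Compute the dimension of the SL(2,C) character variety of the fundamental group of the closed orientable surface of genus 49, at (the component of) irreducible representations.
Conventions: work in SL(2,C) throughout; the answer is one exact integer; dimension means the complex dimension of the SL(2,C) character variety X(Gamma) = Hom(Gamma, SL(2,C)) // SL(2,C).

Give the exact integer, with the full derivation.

288

The genus-49 surface group: 2g = 98 generators, one relator prod [a_i, b_i].
Unconstrained cocycle data is one sl_2 vector per generator (294 dimensions), cut by the relator condition d_2(z) = 0.
At an irreducible rho, H^2 = coker(d_2) vanishes (Poincare duality: H^2 is dual to H^0 = invariants = 0), so d_2 is surjective onto sl_2 and dim Z^1 = 294 - 3 = 291.
As always at irreducible rho, dim B^1 = 3.
dim H^1 = 291 - 3 = 288 = dim X.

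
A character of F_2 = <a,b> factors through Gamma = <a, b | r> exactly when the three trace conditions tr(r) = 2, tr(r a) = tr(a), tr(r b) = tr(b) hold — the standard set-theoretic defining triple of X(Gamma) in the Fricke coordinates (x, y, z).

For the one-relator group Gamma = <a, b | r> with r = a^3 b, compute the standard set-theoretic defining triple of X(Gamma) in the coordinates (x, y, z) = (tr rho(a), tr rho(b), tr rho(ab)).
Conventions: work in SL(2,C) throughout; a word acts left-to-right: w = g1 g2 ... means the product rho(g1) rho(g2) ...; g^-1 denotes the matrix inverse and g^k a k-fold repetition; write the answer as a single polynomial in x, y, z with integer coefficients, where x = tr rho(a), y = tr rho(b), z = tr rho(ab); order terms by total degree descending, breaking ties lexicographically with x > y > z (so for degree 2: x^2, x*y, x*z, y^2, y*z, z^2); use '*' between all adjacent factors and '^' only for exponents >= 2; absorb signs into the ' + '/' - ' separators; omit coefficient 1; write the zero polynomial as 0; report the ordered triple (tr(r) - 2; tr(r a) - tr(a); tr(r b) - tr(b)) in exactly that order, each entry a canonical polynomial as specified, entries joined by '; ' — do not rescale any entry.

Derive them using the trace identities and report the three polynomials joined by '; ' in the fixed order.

trace(a b a) = trace(a) * trace(b a) - trace(b)  (reduce the a square) = x*z - y
trace(a^3 b) = trace(a) * trace(a b a) - trace(a b)  (reduce the a square) = x^2*z - x*y - z
trace(a^3 b a) = trace(a) * trace(b a^3) - trace(b a^2)  (reduce the a square) = x^3*z - x^2*y - 2*x*z + y
and trace(a^2) = trace(a) * trace(a) - trace(1) = x^2 - 2
trace(b^2 a^2) = trace(b) * trace(a^2 b) - trace(a^2) = x*y*z - x^2 - y^2 + 2
trace(b^2 a) = trace(b) * trace(a b) - trace(a) = y*z - x
and trace(a^3 b^2) = trace(a) * trace(b^2 a^2) - trace(b^2 a) = x^2*y*z - x^3 - x*y^2 - y*z + 3*x
assemble the triple (trace(r) - 2; trace(r a) - x; trace(r b) - y)

x^2*z - x*y - z - 2; x^3*z - x^2*y - 2*x*z - x + y; x^2*y*z - x^3 - x*y^2 - y*z + 3*x - y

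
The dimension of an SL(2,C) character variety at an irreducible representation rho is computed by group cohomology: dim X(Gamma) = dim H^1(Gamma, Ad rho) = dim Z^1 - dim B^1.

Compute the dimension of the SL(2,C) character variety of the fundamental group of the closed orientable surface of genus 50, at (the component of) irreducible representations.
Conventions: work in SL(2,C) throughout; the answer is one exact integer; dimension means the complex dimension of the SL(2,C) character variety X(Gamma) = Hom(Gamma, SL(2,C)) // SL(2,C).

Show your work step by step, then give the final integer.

pi_1 of the closed genus-50 surface has 100 generators bound by the single product-of-commutators relator.
A cocycle assigns one sl_2 vector per generator subject to the relator condition d_2(z) = 0: dim of the unconstrained space is 3*2g = 300.
d_2 is surjective at irreducible rho (its cokernel H^2 is dual to H^0 = 0), so dim Z^1 = 300 - 3 = 297.
dim B^1 = 3 (coboundaries, injective at irreducible rho).
dim X = dim H^1 = 297 - 3 = 294.

294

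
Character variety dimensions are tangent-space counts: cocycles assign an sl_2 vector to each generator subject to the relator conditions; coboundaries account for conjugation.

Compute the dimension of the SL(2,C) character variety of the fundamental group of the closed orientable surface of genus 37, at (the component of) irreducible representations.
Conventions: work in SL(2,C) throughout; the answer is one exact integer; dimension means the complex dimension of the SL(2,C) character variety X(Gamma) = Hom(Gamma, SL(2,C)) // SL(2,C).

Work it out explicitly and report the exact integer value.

216

The genus-37 surface group: 2g = 74 generators, one relator prod [a_i, b_i].
Unconstrained cocycle data is one sl_2 vector per generator (222 dimensions), cut by the relator condition d_2(z) = 0.
H^2 = coker(d_2) is dual to H^0 = 0 at irreducible rho (Poincare duality), so d_2 is onto: dim Z^1 = 219.
dim B^1 = 3 (coboundaries, injective at irreducible rho).
dim X = dim H^1 = 219 - 3 = 216.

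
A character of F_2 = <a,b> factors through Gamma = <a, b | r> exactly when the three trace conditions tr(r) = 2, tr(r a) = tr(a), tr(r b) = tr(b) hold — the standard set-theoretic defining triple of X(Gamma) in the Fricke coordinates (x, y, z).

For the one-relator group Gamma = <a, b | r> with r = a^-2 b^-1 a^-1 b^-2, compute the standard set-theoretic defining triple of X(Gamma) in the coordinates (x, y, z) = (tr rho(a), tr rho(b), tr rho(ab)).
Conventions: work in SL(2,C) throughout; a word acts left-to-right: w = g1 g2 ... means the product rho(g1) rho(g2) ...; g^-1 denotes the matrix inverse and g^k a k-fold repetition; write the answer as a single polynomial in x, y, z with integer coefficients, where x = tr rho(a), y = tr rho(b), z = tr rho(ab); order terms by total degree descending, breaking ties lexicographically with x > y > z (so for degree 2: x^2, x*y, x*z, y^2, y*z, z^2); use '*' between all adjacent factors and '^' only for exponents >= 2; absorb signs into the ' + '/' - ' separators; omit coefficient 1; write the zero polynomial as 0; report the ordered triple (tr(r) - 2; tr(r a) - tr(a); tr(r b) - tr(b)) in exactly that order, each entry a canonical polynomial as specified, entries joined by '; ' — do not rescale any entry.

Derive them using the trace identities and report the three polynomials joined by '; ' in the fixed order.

trace(a^-1) = trace(a) = x
trace(a^-1 b) = trace(b) * trace(a) - trace(b a)  (eliminate a^-1) = x*y - z
trace(a^-1 b^-1) = trace(a^-1) * trace(b) - trace(a^-1 b)  (eliminate b^-1) = z
trace(a^-2 b^-1) = trace(a^-1 b^-1) * trace(a) - trace(a^-1 b^-1 a)  (eliminate a^-1) = x*z - y
trace(a^-2) = trace(a^-1) * trace(a) - trace(1)  (eliminate a^-1) = x^2 - 2
trace(a^-2 b^-2) = trace(a^-2 b^-1) * trace(b) - trace(a^-2)  (eliminate b^-1) = x*y*z - x^2 - y^2 + 2
trace(b^-2 a^-2 b^-1) = trace(a^-2 b^-2) * trace(b) - trace(a^-2 b^-1)  (eliminate b^-1) = x*y^2*z - x^2*y - y^3 - x*z + 3*y
trace(b^-2 a^-1) = trace(a^-1 b^-1) * trace(b) - trace(a^-1)  (eliminate b^-1) = y*z - x
trace(b a b a) = trace(b a) * trace(b a) - trace(1)  (split on b) = z^2 - 2
trace(a^-1 b a b) = trace(b a b) * trace(a) - trace(b a b a)  (eliminate a^-1) = x*y*z - x^2 - z^2 + 2
trace(a^-1 b a b^-1) = trace(a^-1 b a) * trace(b) - trace(a^-1 b a b)  (eliminate b^-1) = -x*y*z + x^2 + y^2 + z^2 - 2
trace(b a b^-2 a^-1) = trace(a^-1 b a b^-1) * trace(b) - trace(a^-1 b a)  (eliminate b^-1) = -x*y^2*z + x^2*y + y^3 + y*z^2 - 3*y
trace(a b^-2 a^-2 b) = trace(b a b^-2 a^-1) * trace(a) - trace(b a b^-2)  (eliminate a^-1) = -x^2*y^2*z + x^3*y + x*y^3 + x*y*z^2 - 4*x*y + z
trace(b^-2 a^-2 b^-1 a) = trace(a b^-2 a^-2) * trace(b) - trace(a b^-2 a^-2 b)  (eliminate b^-1) = x^2*y^2*z - x^3*y - x*y^3 - x*y*z^2 + y^2*z + 3*x*y - z
trace(a^-2 b^-1 a^-1 b^-2) = trace(b^-2 a^-2 b^-1) * trace(a) - trace(b^-2 a^-2 b^-1 a)  (eliminate a^-1) = x*y*z^2 - x^2*z - y^2*z + z
trace(a^-1 b^-1 a^-1 b^-2) = trace(b^-1 a^-1 b^-1 a^-1) * trace(b) - trace(b^-1 a^-1 b^-1 a^-1 b) = y*z^2 - x*z - y
trace(a^-1 b^-1 a^-2) = trace(a^-1 b^-1 a^-1) * trace(a) - trace(a^-1 b^-1) = x^2*z - x*y - z
trace(b a^-2) = trace(a^-1 b) * trace(a) - trace(a^-1 b a) = x^2*y - x*z - y
trace(a^-2 b a^-1) = trace(b a^-2) * trace(a) - trace(b a^-1) = x^3*y - x^2*z - 2*x*y + z
trace(b^2) = trace(b) * trace(b) - trace(1) = y^2 - 2
trace(a^-1 b^2) = trace(b^2) * trace(a) - trace(b^2 a) = x*y^2 - y*z - x
trace(b a^-2 b) = trace(a^-1 b^2) * trace(a) - trace(a^-1 b^2 a) = x^2*y^2 - x*y*z - x^2 - y^2 + 2
trace(b a^-2 b a) = trace(b a b a^-1) * trace(a) - trace(b a b) = x^2*y*z - x^3 - x*z^2 - y*z + 3*x
trace(a^-2 b a^-1 b) = trace(b a^-2 b) * trace(a) - trace(b a^-2 b a) = x^3*y^2 - 2*x^2*y*z - x*y^2 + x*z^2 + y*z - x
trace(a^-1 b^-1 a^-2 b) = trace(a^-2 b a^-1) * trace(b) - trace(a^-2 b a^-1 b) = x^2*y*z - x*y^2 - x*z^2 + x
trace(a^-2 b^-1 a^-1 b^-1) = trace(a^-1 b^-1 a^-2) * trace(b) - trace(a^-1 b^-1 a^-2 b) = x*z^2 - y*z - x
assemble the triple (trace(r) - 2; trace(r a) - x; trace(r b) - y)

x*y*z^2 - x^2*z - y^2*z + z - 2; y*z^2 - x*z - x - y; x*z^2 - y*z - x - y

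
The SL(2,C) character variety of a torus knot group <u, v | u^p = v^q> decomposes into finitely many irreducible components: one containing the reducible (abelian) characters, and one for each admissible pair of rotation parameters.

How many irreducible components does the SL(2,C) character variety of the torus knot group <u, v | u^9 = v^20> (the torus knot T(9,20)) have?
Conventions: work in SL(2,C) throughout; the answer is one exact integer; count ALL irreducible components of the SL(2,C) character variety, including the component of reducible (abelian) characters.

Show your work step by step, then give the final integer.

For T(9,20): irreducibility forces the central element u^9 = v^20 to one of +I, -I.
So on each irreducible component the traces are pinned: tr(u) = 2*cos(pi*alpha/9) with 1 <= alpha <= 8, tr(v) = 2*cos(pi*beta/20) with 1 <= beta <= 19.
u^9 = (-1)^alpha I and v^20 = (-1)^beta I must agree, so alpha and beta have equal parity.
count pairs: odd alpha (4 choices) x odd beta (10), plus even alpha (4) x even beta (9): 4*10 + 4*9 = 76.
components with irreducible characters: 76; plus the single component of reducible (abelian) characters: total 77.

77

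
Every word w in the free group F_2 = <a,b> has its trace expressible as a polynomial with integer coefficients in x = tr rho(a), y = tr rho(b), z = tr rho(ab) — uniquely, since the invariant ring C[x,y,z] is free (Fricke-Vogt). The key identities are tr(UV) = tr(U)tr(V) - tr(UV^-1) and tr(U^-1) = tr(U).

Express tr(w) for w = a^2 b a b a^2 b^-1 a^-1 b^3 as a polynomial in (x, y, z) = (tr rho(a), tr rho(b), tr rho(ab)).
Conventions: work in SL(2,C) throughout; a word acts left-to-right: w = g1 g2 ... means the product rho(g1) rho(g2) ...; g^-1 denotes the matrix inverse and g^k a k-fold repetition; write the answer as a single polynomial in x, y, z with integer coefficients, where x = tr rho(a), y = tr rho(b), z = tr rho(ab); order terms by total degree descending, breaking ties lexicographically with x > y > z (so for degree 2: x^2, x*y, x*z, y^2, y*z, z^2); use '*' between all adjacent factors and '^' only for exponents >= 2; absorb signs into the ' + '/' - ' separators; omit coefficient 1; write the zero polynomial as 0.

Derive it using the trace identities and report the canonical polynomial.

apply: tr(b a b a) = tr(b a)*tr(b a) - tr(1)  (split on b) = z^2 - 2
tr(b a b a b a) = tr(b a)*tr(b a b a) - tr(b^-1 a^-1)  (split on b) = z^3 - 3*z
tr(a b a) = tr(a)*tr(b a) - tr(b)  (reduce the a square) = x*z - y
tr(b a b a b) = tr(b)*tr(a b a b) - tr(a b a)  (reduce the b square) = y*z^2 - x*z - y
tr(a b a b a^2 b) = tr(a)*tr(b a b a b a) - tr(b a b a b)  (reduce the a square) = x*z^3 - y*z^2 - 2*x*z + y
tr(b a b) = tr(b)*tr(a b) - tr(a)  (reduce the b square) = y*z - x
use: tr(b a b a^2) = tr(a)*tr(b a b a) - tr(b a b)  (reduce the a square) = x*z^2 - y*z - x
tr(a b a b a^2) = tr(a)*tr(b a b a^2) - tr(b a b a)  (reduce the a square) = x^2*z^2 - x*y*z - x^2 - z^2 + 2
use: tr(b a b a^2 b^2 a) = tr(b)*tr(a b a b a^2 b) - tr(a b a b a^2)  (reduce the b square) = x*y*z^3 - x^2*z^2 - y^2*z^2 - x*y*z + x^2 + y^2 + z^2 - 2
tr(b^3 a b a) = tr(b)*tr(a b a b^2) - tr(a b a b)  (reduce the b square) = y^2*z^2 - x*y*z - y^2 - z^2 + 2
tr(b^2 a b) = tr(b)*tr(a b^2) - tr(a b)  (reduce the b square) = y^2*z - x*y - z
tr(b^3 a b) = tr(b)*tr(b^2 a b) - tr(b^2 a)  (reduce the b square) = y^3*z - x*y^2 - 2*y*z + x
apply: tr(b a b a^2 b^2) = tr(a)*tr(b^3 a b a) - tr(b^3 a b)  (reduce the a square) = x*y^2*z^2 - x^2*y*z - y^3*z - x*z^2 + 2*y*z + x
apply: tr(b^2 a^2 b a b a^2) = tr(a)*tr(b a b a^2 b^2 a) - tr(b a b a^2 b^2)  (reduce the a square) = x^2*y*z^3 - x^3*z^2 - 2*x*y^2*z^2 + y^3*z + x^3 + x*y^2 + 2*x*z^2 - 2*y*z - 3*x
apply: tr(a b a b a b^2) = tr(b)*tr(a b a b a b) - tr(a b a b a)  (reduce the b square) = y*z^3 - x*z^2 - 2*y*z + x
tr(b a b a b^3 a) = tr(b)*tr(a b a b a b^2) - tr(a b a b a b)  (reduce the b square) = y^2*z^3 - x*y*z^2 - 2*y^2*z - z^3 + x*y + 3*z
tr(b a b a b^3) = tr(b)*tr(a b a b^3) - tr(a b a b^2)  (reduce the b square) = y^3*z^2 - x*y^2*z - y^3 - 2*y*z^2 + x*z + 3*y
use: tr(b^3 a^2 b a b a) = tr(a)*tr(b a b a b^3 a) - tr(b a b a b^3)  (reduce the a square) = x*y^2*z^3 - x^2*y*z^2 - y^3*z^2 - x*y^2*z - x*z^3 + x^2*y + y^3 + 2*y*z^2 + 2*x*z - 3*y
apply: tr(a^2 b a) = tr(a)*tr(a b a) - tr(a b)  (reduce the a square) = x^2*z - x*y - z
apply: tr(a^2 b a b^2) = tr(b)*tr(a^2 b a b) - tr(a^2 b a)  (reduce the b square) = x*y*z^2 - x^2*z - y^2*z + z
use: tr(b a^2 b a b^2) = tr(b)*tr(a^2 b a b^2) - tr(a^2 b a b)  (reduce the b square) = x*y^2*z^2 - x^2*y*z - y^3*z - x*z^2 + 2*y*z + x
tr(b^3 a^2 b a b) = tr(b)*tr(b a^2 b a b^2) - tr(b a^2 b a b)  (reduce the b square) = x*y^3*z^2 - x^2*y^2*z - y^4*z - 2*x*y*z^2 + x^2*z + 3*y^2*z + x*y - z
tr(a b^3 a^2 b a b a) = tr(a)*tr(b^3 a^2 b a b a) - tr(b^3 a^2 b a b)  (reduce the a square) = x^2*y^2*z^3 - x^3*y*z^2 - 2*x*y^3*z^2 - x^2*z^3 + y^4*z + x^3*y + x*y^3 + 4*x*y*z^2 + x^2*z - 3*y^2*z - 4*x*y + z
use: tr(a b^3 a^2 b a b a^2) = tr(a)*tr(a b^3 a^2 b a b a) - tr(a b^3 a^2 b a b)  (reduce the a square) = x^3*y^2*z^3 - x^4*y*z^2 - 2*x^2*y^3*z^2 - x^3*z^3 + x*y^4*z - x*y^2*z^3 + x^4*y + x^2*y^3 + 5*x^2*y*z^2 + y^3*z^2 + x^3*z - 2*x*y^2*z + x*z^3 - 5*x^2*y - y^3 - 2*y*z^2 - x*z + 3*y
tr(a b a b a b a b) = tr(a b a b)*tr(a b a b) - tr(1)  (split on a) = z^4 - 4*z^2 + 2
apply: tr(b a b a b a b^2 a) = tr(b)*tr(a b a b a b a b) - tr(a b a b a b a)  (reduce the b square) = y*z^4 - x*z^3 - 3*y*z^2 + 2*x*z + y
tr(a^2 b a b a b a b^2) = tr(a)*tr(b a b a b a b^2 a) - tr(b a b a b a b^2)  (reduce the a square) = x*y*z^4 - x^2*z^3 - y^2*z^3 - 2*x*y*z^2 + 2*x^2*z + 2*y^2*z + z^3 - 3*z
use: tr(a^2 b a b a b a b) = tr(a)*tr(b a b a b a b a) - tr(b a b a b a b)  (reduce the a square) = x*z^4 - y*z^3 - 3*x*z^2 + 2*y*z + x
tr(b a b^3 a^2 b a b a) = tr(b)*tr(a^2 b a b a b a b^2) - tr(a^2 b a b a b a b)  (reduce the b square) = x*y^2*z^4 - x^2*y*z^3 - y^3*z^3 - 2*x*y^2*z^2 - x*z^4 + 2*x^2*y*z + 2*y^3*z + 2*y*z^3 + 3*x*z^2 - 5*y*z - x
tr(b a b^2 a b^3 a) = tr(b)*tr(a b^3 a b a b) - tr(a b^3 a b a)  (reduce the b square) = y^3*z^3 - 2*x*y^2*z^2 + x^2*y*z - y^3*z - y*z^3 + x*y^2 + x*z^2 + y*z - x
tr(b^2) = tr(b)*tr(b) - tr(1)  (reduce the b square) = y^2 - 2
tr(b^3) = tr(b)*tr(b^2) - tr(b)  (reduce the b square) = y^3 - 3*y
tr(a b^3 a) = tr(a)*tr(b^3 a) - tr(b^3)  (reduce the a square) = x*y^2*z - x^2*y - y^3 - x*z + 3*y
tr(b^2 a b^2 a b) = tr(b)*tr(a b^3 a b) - tr(a b^3 a)  (reduce the b square) = y^3*z^2 - 2*x*y^2*z + x^2*y - y*z^2 + x*z - y
tr(a^2) = tr(a)*tr(a) - tr(1)  (reduce the a square) = x^2 - 2
use: tr(a b^2 a) = tr(b)*tr(a^2 b) - tr(a^2)  (reduce the b square) = x*y*z - x^2 - y^2 + 2
use: tr(b^2 a b^2 a) = tr(b)*tr(a b^2 a b) - tr(a b^2 a)  (reduce the b square) = y^2*z^2 - 2*x*y*z + x^2 - 2
tr(b a b^2 a b^3) = tr(b)*tr(b^2 a b^2 a b) - tr(b^2 a b^2 a)  (reduce the b square) = y^4*z^2 - 2*x*y^3*z + x^2*y^2 - 2*y^2*z^2 + 3*x*y*z - x^2 - y^2 + 2
tr(b a b^3 a^2 b a b) = tr(a)*tr(b a b^2 a b^3 a) - tr(b a b^2 a b^3)  (reduce the a square) = x*y^3*z^3 - 2*x^2*y^2*z^2 - y^4*z^2 + x^3*y*z + x*y^3*z - x*y*z^3 + x^2*z^2 + 2*y^2*z^2 - 2*x*y*z + y^2 - 2
use: tr(a b^3 a^2 b a b a^2 b) = tr(a)*tr(b a b^3 a^2 b a b a) - tr(b a b^3 a^2 b a b)  (reduce the a square) = x^2*y^2*z^4 - x^3*y*z^3 - 2*x*y^3*z^3 - x^2*z^4 + y^4*z^2 + x^3*y*z + x*y^3*z + 3*x*y*z^3 + 2*x^2*z^2 - 2*y^2*z^2 - 3*x*y*z - x^2 - y^2 + 2
use: tr(b^3 a^2 b a b a^2 b^-1 a) = tr(a b^3 a^2 b a b a^2)*tr(b) - tr(a b^3 a^2 b a b a^2 b)  (eliminate b^-1) = x^3*y^3*z^3 - x^4*y^2*z^2 - 2*x^2*y^4*z^2 - x^2*y^2*z^4 + x*y^5*z + x*y^3*z^3 + x^4*y^2 + x^2*y^4 + 5*x^2*y^2*z^2 + x^2*z^4 - 3*x*y^3*z - 2*x*y*z^3 - 5*x^2*y^2 - 2*x^2*z^2 - y^4 + 2*x*y*z + x^2 + 4*y^2 - 2
tr(a^2 b a b a^2 b^-1 a^-1 b^3) = tr(b^3 a^2 b a b a^2 b^-1)*tr(a) - tr(b^3 a^2 b a b a^2 b^-1 a)  (eliminate a^-1) = -x^3*y^3*z^3 + x^4*y^2*z^2 + 2*x^2*y^4*z^2 + x^2*y^2*z^4 + x^3*y*z^3 - x*y^5*z - x*y^3*z^3 - x^4*y^2 - x^4*z^2 - x^2*y^4 - 7*x^2*y^2*z^2 - x^2*z^4 + 4*x*y^3*z + 2*x*y*z^3 + x^4 + 6*x^2*y^2 + 4*x^2*z^2 + y^4 - 4*x*y*z - 4*x^2 - 4*y^2 + 2

-x^3*y^3*z^3 + x^4*y^2*z^2 + 2*x^2*y^4*z^2 + x^2*y^2*z^4 + x^3*y*z^3 - x*y^5*z - x*y^3*z^3 - x^4*y^2 - x^4*z^2 - x^2*y^4 - 7*x^2*y^2*z^2 - x^2*z^4 + 4*x*y^3*z + 2*x*y*z^3 + x^4 + 6*x^2*y^2 + 4*x^2*z^2 + y^4 - 4*x*y*z - 4*x^2 - 4*y^2 + 2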